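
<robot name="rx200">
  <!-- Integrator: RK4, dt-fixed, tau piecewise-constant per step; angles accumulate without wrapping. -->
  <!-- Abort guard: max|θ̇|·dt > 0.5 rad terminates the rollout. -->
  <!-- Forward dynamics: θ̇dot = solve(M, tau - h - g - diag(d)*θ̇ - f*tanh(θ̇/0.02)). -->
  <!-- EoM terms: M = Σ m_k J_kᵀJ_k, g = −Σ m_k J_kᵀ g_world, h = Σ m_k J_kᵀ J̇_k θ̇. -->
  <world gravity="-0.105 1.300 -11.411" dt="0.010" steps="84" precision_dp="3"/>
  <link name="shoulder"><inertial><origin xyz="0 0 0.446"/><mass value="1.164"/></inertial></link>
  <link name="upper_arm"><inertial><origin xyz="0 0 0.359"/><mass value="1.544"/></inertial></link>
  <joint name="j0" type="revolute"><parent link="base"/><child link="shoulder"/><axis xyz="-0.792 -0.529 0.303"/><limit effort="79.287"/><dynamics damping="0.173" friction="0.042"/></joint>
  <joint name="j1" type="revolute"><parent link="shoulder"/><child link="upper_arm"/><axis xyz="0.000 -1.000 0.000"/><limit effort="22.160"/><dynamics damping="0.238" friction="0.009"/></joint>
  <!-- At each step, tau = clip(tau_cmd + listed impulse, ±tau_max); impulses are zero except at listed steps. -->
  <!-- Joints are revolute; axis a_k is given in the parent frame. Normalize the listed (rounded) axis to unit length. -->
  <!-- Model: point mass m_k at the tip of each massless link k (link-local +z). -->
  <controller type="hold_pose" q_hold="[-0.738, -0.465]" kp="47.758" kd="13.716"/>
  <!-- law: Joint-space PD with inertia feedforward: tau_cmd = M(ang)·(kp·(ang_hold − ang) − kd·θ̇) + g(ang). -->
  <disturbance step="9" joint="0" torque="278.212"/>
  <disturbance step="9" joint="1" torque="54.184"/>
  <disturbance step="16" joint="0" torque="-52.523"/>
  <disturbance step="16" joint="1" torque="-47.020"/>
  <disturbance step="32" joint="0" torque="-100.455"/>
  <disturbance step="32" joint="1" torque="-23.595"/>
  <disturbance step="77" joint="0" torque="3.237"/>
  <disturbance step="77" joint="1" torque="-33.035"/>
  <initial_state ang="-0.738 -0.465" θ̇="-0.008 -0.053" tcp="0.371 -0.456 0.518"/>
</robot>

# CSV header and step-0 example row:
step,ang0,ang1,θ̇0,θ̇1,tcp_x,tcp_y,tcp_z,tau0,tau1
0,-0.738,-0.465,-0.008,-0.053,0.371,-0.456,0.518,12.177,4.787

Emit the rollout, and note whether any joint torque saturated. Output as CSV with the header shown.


step,ang0,ang1,θ̇0,θ̇1,tcp_x,tcp_y,tcp_z,tau0,tau1
1,-0.738,-0.465,-0.007,-0.045,0.371,-0.456,0.518,12.147,4.769
2,-0.738,-0.466,-0.006,-0.037,0.371,-0.456,0.518,12.120,4.752
3,-0.738,-0.466,-0.005,-0.031,0.371,-0.456,0.518,12.095,4.737
4,-0.738,-0.467,-0.004,-0.025,0.371,-0.456,0.518,12.073,4.724
5,-0.738,-0.467,-0.004,-0.020,0.371,-0.456,0.518,12.053,4.712
6,-0.738,-0.467,-0.003,-0.016,0.371,-0.456,0.518,12.036,4.701
7,-0.738,-0.467,-0.003,-0.013,0.371,-0.456,0.518,12.020,4.692
8,-0.738,-0.467,-0.002,-0.009,0.371,-0.456,0.518,12.005,4.684
9,-0.738,-0.467,-0.002,-0.007,0.371,-0.456,0.517,79.287,22.160
10,-0.736,-0.466,0.533,0.275,0.370,-0.455,0.519,2.561,2.225
11,-0.731,-0.463,0.458,0.237,0.369,-0.452,0.523,3.479,2.464
12,-0.727,-0.461,0.391,0.202,0.368,-0.450,0.526,4.312,2.681
13,-0.723,-0.459,0.332,0.171,0.367,-0.449,0.528,5.069,2.877
14,-0.720,-0.458,0.279,0.144,0.366,-0.447,0.530,5.756,3.056
15,-0.717,-0.456,0.231,0.119,0.366,-0.446,0.532,6.379,3.217
16,-0.715,-0.455,0.189,0.098,0.365,-0.445,0.533,-45.579,-22.160
17,-0.715,-0.459,-0.117,-0.896,0.366,-0.444,0.533,14.810,7.061
18,-0.716,-0.468,-0.115,-0.763,0.368,-0.444,0.530,14.541,6.815
19,-0.717,-0.475,-0.111,-0.647,0.370,-0.445,0.527,14.295,6.594
20,-0.718,-0.481,-0.108,-0.545,0.372,-0.445,0.525,14.070,6.395
21,-0.719,-0.486,-0.103,-0.455,0.373,-0.445,0.523,13.864,6.216
22,-0.720,-0.490,-0.099,-0.377,0.374,-0.445,0.522,13.676,6.056
23,-0.721,-0.493,-0.095,-0.309,0.375,-0.446,0.520,13.504,5.911
24,-0.722,-0.496,-0.090,-0.249,0.376,-0.446,0.519,13.347,5.782
25,-0.723,-0.498,-0.085,-0.197,0.376,-0.446,0.518,13.204,5.665
26,-0.724,-0.500,-0.081,-0.151,0.377,-0.447,0.517,13.074,5.560
27,-0.725,-0.501,-0.077,-0.112,0.377,-0.447,0.516,12.956,5.466
28,-0.725,-0.502,-0.072,-0.078,0.378,-0.447,0.516,12.848,5.382
29,-0.726,-0.503,-0.068,-0.049,0.378,-0.447,0.515,12.750,5.306
30,-0.727,-0.503,-0.064,-0.024,0.378,-0.448,0.515,12.660,5.237
31,-0.727,-0.503,-0.060,-0.002,0.378,-0.448,0.514,12.579,5.177
32,-0.728,-0.503,-0.056,0.016,0.378,-0.448,0.514,-79.287,-18.472
33,-0.732,-0.505,-0.789,-0.338,0.379,-0.451,0.511,25.295,8.369
34,-0.740,-0.508,-0.684,-0.266,0.381,-0.454,0.506,23.974,7.982
35,-0.746,-0.510,-0.590,-0.205,0.382,-0.457,0.502,22.774,7.635
36,-0.751,-0.512,-0.505,-0.152,0.383,-0.460,0.498,21.684,7.322
37,-0.756,-0.513,-0.429,-0.106,0.384,-0.462,0.495,20.694,7.040
38,-0.760,-0.514,-0.361,-0.067,0.385,-0.464,0.493,19.796,6.787
39,-0.763,-0.515,-0.301,-0.033,0.385,-0.466,0.491,18.981,6.559
40,-0.766,-0.515,-0.247,-0.005,0.386,-0.467,0.489,18.243,6.354
41,-0.768,-0.515,-0.199,0.019,0.386,-0.468,0.488,17.575,6.171
42,-0.770,-0.515,-0.156,0.038,0.386,-0.469,0.487,16.970,6.006
43,-0.771,-0.514,-0.118,0.055,0.386,-0.470,0.486,16.422,5.859
44,-0.772,-0.513,-0.085,0.069,0.386,-0.470,0.486,15.927,5.726
45,-0.773,-0.513,-0.056,0.080,0.386,-0.471,0.486,15.479,5.606
46,-0.774,-0.512,-0.031,0.090,0.386,-0.471,0.486,15.075,5.498
47,-0.774,-0.511,-0.009,0.097,0.386,-0.471,0.486,14.712,5.401
48,-0.774,-0.510,0.010,0.104,0.386,-0.471,0.486,14.389,5.314
49,-0.774,-0.509,0.026,0.109,0.385,-0.471,0.487,14.102,5.236
50,-0.773,-0.508,0.039,0.114,0.385,-0.471,0.487,13.845,5.166
51,-0.773,-0.507,0.050,0.117,0.385,-0.471,0.488,13.614,5.103
52,-0.772,-0.505,0.060,0.119,0.384,-0.471,0.488,13.406,5.046
53,-0.772,-0.504,0.068,0.121,0.384,-0.471,0.489,13.220,4.995
54,-0.771,-0.503,0.075,0.121,0.384,-0.471,0.490,13.052,4.950
55,-0.770,-0.502,0.080,0.121,0.383,-0.470,0.490,12.903,4.909
56,-0.769,-0.501,0.084,0.121,0.383,-0.470,0.491,12.769,4.873
57,-0.769,-0.499,0.088,0.119,0.383,-0.470,0.492,12.649,4.841
58,-0.768,-0.498,0.090,0.118,0.382,-0.469,0.493,12.542,4.812
59,-0.767,-0.497,0.092,0.116,0.382,-0.469,0.494,12.446,4.786
60,-0.766,-0.496,0.093,0.114,0.381,-0.468,0.495,12.362,4.763
61,-0.765,-0.495,0.093,0.112,0.381,-0.468,0.495,12.286,4.742
62,-0.764,-0.494,0.093,0.109,0.381,-0.468,0.496,12.220,4.724
63,-0.763,-0.493,0.092,0.107,0.380,-0.467,0.497,12.160,4.708
64,-0.762,-0.492,0.091,0.104,0.380,-0.467,0.498,12.108,4.694
65,-0.761,-0.491,0.090,0.101,0.380,-0.466,0.499,12.062,4.682
66,-0.760,-0.490,0.089,0.098,0.379,-0.466,0.499,12.022,4.671
67,-0.759,-0.489,0.087,0.095,0.379,-0.466,0.500,11.987,4.661
68,-0.759,-0.488,0.085,0.092,0.379,-0.465,0.501,11.956,4.652
69,-0.758,-0.487,0.083,0.089,0.378,-0.465,0.502,11.930,4.645
70,-0.757,-0.486,0.081,0.086,0.378,-0.465,0.502,11.907,4.638
71,-0.756,-0.485,0.078,0.083,0.378,-0.464,0.503,11.887,4.633
72,-0.755,-0.484,0.076,0.080,0.377,-0.464,0.504,11.870,4.628
73,-0.755,-0.483,0.074,0.077,0.377,-0.464,0.504,11.856,4.624
74,-0.754,-0.483,0.071,0.075,0.377,-0.463,0.505,11.844,4.620
75,-0.753,-0.482,0.069,0.072,0.377,-0.463,0.505,11.835,4.617
76,-0.752,-0.481,0.066,0.069,0.376,-0.463,0.506,11.827,4.615
77,-0.752,-0.481,0.064,0.067,0.376,-0.462,0.507,15.057,-22.160
78,-0.749,-0.489,0.428,-1.678,0.378,-0.461,0.506,11.355,8.346
79,-0.745,-0.504,0.368,-1.411,0.381,-0.457,0.504,11.381,7.954
80,-0.742,-0.517,0.316,-1.178,0.383,-0.455,0.502,11.406,7.604
81,-0.739,-0.528,0.270,-0.974,0.385,-0.452,0.501,11.429,7.290
82,-0.737,-0.537,0.230,-0.796,0.387,-0.450,0.500,11.450,7.010
83,-0.734,-0.544,0.195,-0.641,0.388,-0.449,0.500,11.471,6.759
84,-0.733,-0.549,0.164,-0.506,0.389,-0.447,0.499,,
# any joint saturated: yes


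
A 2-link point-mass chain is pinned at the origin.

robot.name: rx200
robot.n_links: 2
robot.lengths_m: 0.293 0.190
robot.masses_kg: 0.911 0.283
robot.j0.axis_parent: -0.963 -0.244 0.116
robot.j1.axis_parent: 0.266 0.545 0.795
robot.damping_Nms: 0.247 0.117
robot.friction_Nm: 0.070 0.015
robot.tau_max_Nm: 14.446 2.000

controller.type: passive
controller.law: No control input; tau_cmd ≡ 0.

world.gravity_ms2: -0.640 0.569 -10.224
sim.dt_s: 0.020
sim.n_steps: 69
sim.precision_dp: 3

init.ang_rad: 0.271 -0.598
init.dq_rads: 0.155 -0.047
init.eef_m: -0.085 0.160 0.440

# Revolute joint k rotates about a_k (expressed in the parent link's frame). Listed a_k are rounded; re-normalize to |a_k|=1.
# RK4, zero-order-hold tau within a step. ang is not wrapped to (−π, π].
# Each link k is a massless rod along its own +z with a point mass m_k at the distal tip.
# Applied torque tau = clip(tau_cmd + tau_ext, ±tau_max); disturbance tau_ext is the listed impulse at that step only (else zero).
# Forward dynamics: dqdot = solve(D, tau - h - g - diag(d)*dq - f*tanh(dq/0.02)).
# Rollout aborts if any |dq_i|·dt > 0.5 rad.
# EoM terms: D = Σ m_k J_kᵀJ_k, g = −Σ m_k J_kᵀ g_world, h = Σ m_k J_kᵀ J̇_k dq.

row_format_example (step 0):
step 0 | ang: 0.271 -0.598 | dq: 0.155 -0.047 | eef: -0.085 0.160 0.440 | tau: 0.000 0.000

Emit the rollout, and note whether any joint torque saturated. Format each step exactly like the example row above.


step 1 | ang: 0.276 -0.602 | dq: 0.327 -0.322 | eef: -0.086 0.162 0.439 | tau: 0.000 0.000
step 2 | ang: 0.284 -0.610 | dq: 0.511 -0.445 | eef: -0.087 0.166 0.437 | tau: 0.000 0.000
step 3 | ang: 0.296 -0.620 | dq: 0.701 -0.508 | eef: -0.089 0.172 0.434 | tau: 0.000 0.000
step 4 | ang: 0.312 -0.630 | dq: 0.894 -0.545 | eef: -0.092 0.179 0.430 | tau: 0.000 0.000
step 5 | ang: 0.332 -0.641 | dq: 1.093 -0.567 | eef: -0.095 0.188 0.425 | tau: 0.000 0.000
step 6 | ang: 0.356 -0.653 | dq: 1.297 -0.579 | eef: -0.099 0.198 0.419 | tau: 0.000 0.000
step 7 | ang: 0.384 -0.664 | dq: 1.509 -0.583 | eef: -0.103 0.210 0.412 | tau: 0.000 0.000
step 8 | ang: 0.416 -0.676 | dq: 1.731 -0.577 | eef: -0.108 0.223 0.404 | tau: 0.000 0.000
step 9 | ang: 0.453 -0.688 | dq: 1.963 -0.562 | eef: -0.113 0.237 0.394 | tau: 0.000 0.000
step 10 | ang: 0.495 -0.698 | dq: 2.208 -0.536 | eef: -0.118 0.253 0.382 | tau: 0.000 0.000
step 11 | ang: 0.542 -0.709 | dq: 2.467 -0.498 | eef: -0.125 0.270 0.368 | tau: 0.000 0.000
step 12 | ang: 0.594 -0.718 | dq: 2.741 -0.448 | eef: -0.131 0.287 0.351 | tau: 0.000 0.000
step 13 | ang: 0.651 -0.727 | dq: 3.032 -0.383 | eef: -0.138 0.306 0.332 | tau: 0.000 0.000
step 14 | ang: 0.715 -0.734 | dq: 3.338 -0.303 | eef: -0.146 0.325 0.310 | tau: 0.000 0.000
step 15 | ang: 0.785 -0.739 | dq: 3.662 -0.206 | eef: -0.154 0.344 0.284 | tau: 0.000 0.000
step 16 | ang: 0.862 -0.742 | dq: 4.002 -0.091 | eef: -0.162 0.362 0.255 | tau: 0.000 0.000
step 17 | ang: 0.945 -0.742 | dq: 4.352 -0.005 | eef: -0.171 0.380 0.221 | tau: 0.000 0.000
step 18 | ang: 1.036 -0.741 | dq: 4.711 0.061 | eef: -0.179 0.396 0.184 | tau: 0.000 0.000
step 19 | ang: 1.134 -0.739 | dq: 5.083 0.157 | eef: -0.188 0.409 0.142 | tau: 0.000 0.000
step 20 | ang: 1.239 -0.735 | dq: 5.465 0.316 | eef: -0.196 0.419 0.095 | tau: 0.000 0.000
step 21 | ang: 1.352 -0.726 | dq: 5.848 0.505 | eef: -0.203 0.424 0.045 | tau: 0.000 0.000
step 22 | ang: 1.473 -0.714 | dq: 6.224 0.708 | eef: -0.209 0.424 -0.010 | tau: 0.000 0.000
step 23 | ang: 1.601 -0.698 | dq: 6.583 0.913 | eef: -0.214 0.417 -0.066 | tau: 0.000 0.000
step 24 | ang: 1.736 -0.678 | dq: 6.916 1.108 | eef: -0.217 0.402 -0.125 | tau: 0.000 0.000
step 25 | ang: 1.878 -0.654 | dq: 7.210 1.283 | eef: -0.217 0.379 -0.184 | tau: 0.000 0.000
step 26 | ang: 2.024 -0.627 | dq: 7.456 1.426 | eef: -0.215 0.348 -0.241 | tau: 0.000 0.000
step 27 | ang: 2.175 -0.597 | dq: 7.642 1.526 | eef: -0.211 0.308 -0.295 | tau: 0.000 0.000
step 28 | ang: 2.330 -0.566 | dq: 7.759 1.574 | eef: -0.203 0.260 -0.343 | tau: 0.000 0.000
step 29 | ang: 2.485 -0.535 | dq: 7.800 1.565 | eef: -0.193 0.205 -0.385 | tau: 0.000 0.000
step 30 | ang: 2.641 -0.504 | dq: 7.760 1.500 | eef: -0.180 0.145 -0.418 | tau: 0.000 0.000
step 31 | ang: 2.795 -0.475 | dq: 7.637 1.381 | eef: -0.166 0.081 -0.441 | tau: 0.000 0.000
step 32 | ang: 2.946 -0.449 | dq: 7.433 1.218 | eef: -0.150 0.016 -0.455 | tau: 0.000 0.000
step 33 | ang: 3.092 -0.426 | dq: 7.152 1.022 | eef: -0.133 -0.048 -0.458 | tau: 0.000 0.000
step 34 | ang: 3.232 -0.408 | dq: 6.801 0.804 | eef: -0.115 -0.109 -0.452 | tau: 0.000 0.000
step 35 | ang: 3.364 -0.394 | dq: 6.389 0.578 | eef: -0.099 -0.166 -0.439 | tau: 0.000 0.000
step 36 | ang: 3.487 -0.385 | dq: 5.924 0.355 | eef: -0.083 -0.218 -0.420 | tau: 0.000 0.000
step 37 | ang: 3.600 -0.380 | dq: 5.417 0.142 | eef: -0.068 -0.263 -0.396 | tau: 0.000 0.000
step 38 | ang: 3.703 -0.379 | dq: 4.881 -0.011 | eef: -0.055 -0.301 -0.369 | tau: 0.000 0.000
step 39 | ang: 3.795 -0.380 | dq: 4.330 -0.062 | eef: -0.044 -0.334 -0.342 | tau: 0.000 0.000
step 40 | ang: 3.876 -0.382 | dq: 3.757 -0.153 | eef: -0.034 -0.360 -0.316 | tau: 0.000 0.000
step 41 | ang: 3.946 -0.386 | dq: 3.176 -0.247 | eef: -0.026 -0.380 -0.291 | tau: 0.000 0.000
step 42 | ang: 4.003 -0.392 | dq: 2.593 -0.323 | eef: -0.020 -0.396 -0.269 | tau: 0.000 0.000
step 43 | ang: 4.049 -0.399 | dq: 2.015 -0.374 | eef: -0.015 -0.408 -0.251 | tau: 0.000 0.000
step 44 | ang: 4.084 -0.406 | dq: 1.447 -0.395 | eef: -0.011 -0.417 -0.237 | tau: 0.000 0.000
step 45 | ang: 4.107 -0.414 | dq: 0.892 -0.385 | eef: -0.009 -0.422 -0.226 | tau: 0.000 0.000
step 46 | ang: 4.120 -0.422 | dq: 0.354 -0.346 | eef: -0.008 -0.425 -0.221 | tau: 0.000 0.000
step 47 | ang: 4.122 -0.428 | dq: -0.160 -0.262 | eef: -0.008 -0.426 -0.219 | tau: 0.000 0.000
step 48 | ang: 4.114 -0.432 | dq: -0.633 -0.113 | eef: -0.009 -0.424 -0.222 | tau: 0.000 0.000
step 49 | ang: 4.096 -0.433 | dq: -1.092 -0.014 | eef: -0.011 -0.421 -0.229 | tau: 0.000 0.000
step 50 | ang: 4.070 -0.432 | dq: -1.531 0.049 | eef: -0.014 -0.415 -0.240 | tau: 0.000 0.000
step 51 | ang: 4.035 -0.430 | dq: -1.945 0.121 | eef: -0.017 -0.406 -0.253 | tau: 0.000 0.000
step 52 | ang: 3.993 -0.426 | dq: -2.326 0.254 | eef: -0.022 -0.395 -0.270 | tau: 0.000 0.000
step 53 | ang: 3.943 -0.420 | dq: -2.676 0.416 | eef: -0.027 -0.381 -0.289 | tau: 0.000 0.000
step 54 | ang: 3.886 -0.410 | dq: -2.992 0.589 | eef: -0.034 -0.364 -0.310 | tau: 0.000 0.000
step 55 | ang: 3.823 -0.396 | dq: -3.274 0.764 | eef: -0.041 -0.344 -0.332 | tau: 0.000 0.000
step 56 | ang: 3.755 -0.379 | dq: -3.519 0.933 | eef: -0.049 -0.320 -0.355 | tau: 0.000 0.000
step 57 | ang: 3.683 -0.359 | dq: -3.724 1.090 | eef: -0.057 -0.292 -0.377 | tau: 0.000 0.000
step 58 | ang: 3.606 -0.336 | dq: -3.890 1.230 | eef: -0.066 -0.262 -0.398 | tau: 0.000 0.000
step 59 | ang: 3.527 -0.310 | dq: -4.012 1.348 | eef: -0.075 -0.228 -0.417 | tau: 0.000 0.000
step 60 | ang: 3.446 -0.282 | dq: -4.092 1.440 | eef: -0.084 -0.191 -0.434 | tau: 0.000 0.000
step 61 | ang: 3.364 -0.253 | dq: -4.127 1.504 | eef: -0.094 -0.153 -0.447 | tau: 0.000 0.000
step 62 | ang: 3.281 -0.222 | dq: -4.118 1.540 | eef: -0.103 -0.113 -0.457 | tau: 0.000 0.000
step 63 | ang: 3.200 -0.191 | dq: -4.066 1.548 | eef: -0.112 -0.073 -0.463 | tau: 0.000 0.000
step 64 | ang: 3.119 -0.160 | dq: -3.971 1.531 | eef: -0.120 -0.032 -0.466 | tau: 0.000 0.000
step 65 | ang: 3.041 -0.130 | dq: -3.836 1.493 | eef: -0.127 0.007 -0.466 | tau: 0.000 0.000
step 66 | ang: 2.966 -0.101 | dq: -3.663 1.437 | eef: -0.134 0.044 -0.462 | tau: 0.000 0.000
step 67 | ang: 2.895 -0.073 | dq: -3.455 1.368 | eef: -0.140 0.080 -0.455 | tau: 0.000 0.000
step 68 | ang: 2.828 -0.046 | dq: -3.216 1.289 | eef: -0.145 0.112 -0.447 | tau: 0.000 0.000
step 69 | ang: 2.766 -0.021 | dq: -2.949 1.205 | eef: -0.149 0.142 -0.437
any joint saturated: no


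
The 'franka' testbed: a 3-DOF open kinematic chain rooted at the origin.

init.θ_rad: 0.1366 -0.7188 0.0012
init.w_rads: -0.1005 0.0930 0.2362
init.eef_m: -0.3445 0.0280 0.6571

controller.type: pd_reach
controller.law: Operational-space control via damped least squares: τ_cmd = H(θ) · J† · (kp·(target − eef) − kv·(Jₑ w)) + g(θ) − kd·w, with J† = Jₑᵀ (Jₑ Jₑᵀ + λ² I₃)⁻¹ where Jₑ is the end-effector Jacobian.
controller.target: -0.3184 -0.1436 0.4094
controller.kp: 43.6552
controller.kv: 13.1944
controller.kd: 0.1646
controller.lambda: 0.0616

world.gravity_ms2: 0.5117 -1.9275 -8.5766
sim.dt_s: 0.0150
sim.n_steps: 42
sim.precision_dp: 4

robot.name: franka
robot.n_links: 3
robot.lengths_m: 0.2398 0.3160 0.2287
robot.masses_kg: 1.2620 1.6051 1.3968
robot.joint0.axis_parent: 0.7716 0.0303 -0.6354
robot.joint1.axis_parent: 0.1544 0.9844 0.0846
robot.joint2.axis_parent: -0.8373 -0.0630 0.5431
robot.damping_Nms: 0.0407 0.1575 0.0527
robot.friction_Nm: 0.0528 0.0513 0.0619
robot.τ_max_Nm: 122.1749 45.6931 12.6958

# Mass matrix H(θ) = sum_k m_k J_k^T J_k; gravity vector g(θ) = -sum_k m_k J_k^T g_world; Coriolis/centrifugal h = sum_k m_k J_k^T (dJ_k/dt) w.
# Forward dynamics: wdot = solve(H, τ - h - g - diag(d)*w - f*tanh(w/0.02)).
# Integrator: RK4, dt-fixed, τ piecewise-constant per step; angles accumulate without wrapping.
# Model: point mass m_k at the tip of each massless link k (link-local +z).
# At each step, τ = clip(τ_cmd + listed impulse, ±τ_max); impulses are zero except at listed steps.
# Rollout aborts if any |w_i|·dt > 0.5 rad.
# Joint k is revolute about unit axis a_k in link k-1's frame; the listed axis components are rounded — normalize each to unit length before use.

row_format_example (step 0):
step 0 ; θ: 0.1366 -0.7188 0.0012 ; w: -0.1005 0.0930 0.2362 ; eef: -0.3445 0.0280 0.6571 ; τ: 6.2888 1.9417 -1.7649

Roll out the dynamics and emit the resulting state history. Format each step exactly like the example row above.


step 1 ; θ: 0.1399 -0.7193 0.0056 ; w: 0.5392 -0.1629 0.3462 ; eef: -0.3444 0.0280 0.6570 ; τ: 5.1815 2.7894 -1.3514
step 2 ; θ: 0.1522 -0.7233 0.0118 ; w: 1.1017 -0.3710 0.4736 ; eef: -0.3454 0.0263 0.6560 ; τ: 4.2197 3.4925 -0.9976
step 3 ; θ: 0.1725 -0.7302 0.0199 ; w: 1.6092 -0.5381 0.6109 ; eef: -0.3471 0.0233 0.6543 ; τ: 3.3757 4.0361 -0.6891
step 4 ; θ: 0.2001 -0.7392 0.0302 ; w: 2.0765 -0.6704 0.7529 ; eef: -0.3492 0.0191 0.6519 ; τ: 2.6235 4.4120 -0.4157
step 5 ; θ: 0.2345 -0.7501 0.0426 ; w: 2.5142 -0.7737 0.8972 ; eef: -0.3518 0.0141 0.6490 ; τ: 1.9393 4.6188 -0.1705
step 6 ; θ: 0.2753 -0.7623 0.0571 ; w: 2.9296 -0.8530 1.0425 ; eef: -0.3545 0.0083 0.6457 ; τ: 1.3010 4.6583 0.0514
step 7 ; θ: 0.3222 -0.7755 0.0739 ; w: 3.3268 -0.9129 1.1872 ; eef: -0.3573 0.0020 0.6420 ; τ: 0.6889 4.5343 0.2529
step 8 ; θ: 0.3749 -0.7896 0.0927 ; w: 3.7070 -0.9576 1.3293 ; eef: -0.3600 -0.0048 0.6381 ; τ: 0.0862 4.2525 0.4362
step 9 ; θ: 0.4332 -0.8042 0.1137 ; w: 4.0693 -0.9902 1.4658 ; eef: -0.3625 -0.0120 0.6338 ; τ: -0.5196 3.8207 0.6020
step 10 ; θ: 0.4968 -0.8192 0.1367 ; w: 4.4104 -1.0138 1.5932 ; eef: -0.3649 -0.0194 0.6294 ; τ: -1.1357 3.2503 0.7502
step 11 ; θ: 0.5653 -0.8346 0.1614 ; w: 4.7255 -1.0308 1.7074 ; eef: -0.3669 -0.0270 0.6248 ; τ: -1.7633 2.5568 0.8802
step 12 ; θ: 0.6383 -0.8501 0.1877 ; w: 5.0093 -1.0431 1.8046 ; eef: -0.3686 -0.0348 0.6199 ; τ: -2.3970 1.7605 0.9904
step 13 ; θ: 0.7152 -0.8659 0.2154 ; w: 5.2562 -1.0524 1.8813 ; eef: -0.3700 -0.0426 0.6150 ; τ: -3.0263 0.8861 1.0793
step 14 ; θ: 0.7956 -0.8817 0.2440 ; w: 5.4615 -1.0602 1.9349 ; eef: -0.3710 -0.0505 0.6099 ; τ: -3.6367 -0.0380 1.1455
step 15 ; θ: 0.8787 -0.8977 0.2732 ; w: 5.6221 -1.0678 1.9634 ; eef: -0.3716 -0.0584 0.6046 ; τ: -4.2123 -0.9816 1.1877
step 16 ; θ: 0.9639 -0.9138 0.3026 ; w: 5.7368 -1.0764 1.9659 ; eef: -0.3720 -0.0662 0.5993 ; τ: -4.7381 -1.9150 1.2059
step 17 ; θ: 1.0505 -0.9300 0.3319 ; w: 5.8063 -1.0870 1.9423 ; eef: -0.3720 -0.0739 0.5938 ; τ: -5.2013 -2.8107 1.2005
step 18 ; θ: 1.1378 -0.9465 0.3606 ; w: 5.8333 -1.1004 1.8930 ; eef: -0.3717 -0.0815 0.5882 ; τ: -5.5931 -3.6455 1.1731
step 19 ; θ: 1.2252 -0.9631 0.3884 ; w: 5.8219 -1.1172 1.8189 ; eef: -0.3712 -0.0890 0.5825 ; τ: -5.9084 -4.4010 1.1259
step 20 ; θ: 1.3123 -0.9801 0.4149 ; w: 5.7773 -1.1380 1.7213 ; eef: -0.3705 -0.0962 0.5767 ; τ: -6.1461 -5.0647 1.0616
step 21 ; θ: 1.3984 -0.9973 0.4398 ; w: 5.7052 -1.1629 1.6017 ; eef: -0.3697 -0.1031 0.5708 ; τ: -6.3082 -5.6293 0.9831
step 22 ; θ: 1.4833 -1.0150 0.4628 ; w: 5.6113 -1.1918 1.4620 ; eef: -0.3687 -0.1097 0.5649 ; τ: -6.3996 -6.0923 0.8933
step 23 ; θ: 1.5667 -1.0332 0.4835 ; w: 5.5010 -1.2243 1.3044 ; eef: -0.3676 -0.1160 0.5591 ; τ: -6.4266 -6.4549 0.7951
step 24 ; θ: 1.6483 -1.0518 0.5017 ; w: 5.3789 -1.2598 1.1310 ; eef: -0.3665 -0.1219 0.5532 ; τ: -6.3971 -6.7209 0.6908
step 25 ; θ: 1.7280 -1.0710 0.5172 ; w: 5.2487 -1.2972 0.9445 ; eef: -0.3653 -0.1274 0.5475 ; τ: -6.3191 -6.8961 0.5825
step 26 ; θ: 1.8058 -1.0908 0.5299 ; w: 5.1133 -1.3353 0.7476 ; eef: -0.3640 -0.1325 0.5418 ; τ: -6.2011 -6.9870 0.4718
step 27 ; θ: 1.8815 -1.1111 0.5395 ; w: 4.9747 -1.3727 0.5432 ; eef: -0.3627 -0.1372 0.5363 ; τ: -6.0508 -7.0005 0.3599
step 28 ; θ: 1.9551 -1.1320 0.5460 ; w: 4.8337 -1.4079 0.3347 ; eef: -0.3614 -0.1415 0.5310 ; τ: -5.8758 -6.9435 0.2479
step 29 ; θ: 2.0266 -1.1534 0.5494 ; w: 4.6906 -1.4390 0.1254 ; eef: -0.3600 -0.1454 0.5259 ; τ: -5.6827 -6.8227 0.1365
step 30 ; θ: 2.0959 -1.1752 0.5497 ; w: 4.5435 -1.4623 -0.0688 ; eef: -0.3586 -0.1490 0.5210 ; τ: -5.4785 -6.6434 0.0183
step 31 ; θ: 2.1629 -1.1972 0.5475 ; w: 4.3871 -1.4730 -0.2256 ; eef: -0.3570 -0.1523 0.5164 ; τ: -5.2720 -6.4074 -0.1189
step 32 ; θ: 2.2276 -1.2193 0.5429 ; w: 4.2246 -1.4762 -0.3807 ; eef: -0.3553 -0.1553 0.5121 ; τ: -5.0635 -6.1264 -0.2485
step 33 ; θ: 2.2897 -1.2415 0.5360 ; w: 4.0561 -1.4706 -0.5284 ; eef: -0.3535 -0.1581 0.5080 ; τ: -4.8561 -5.8097 -0.3709
step 34 ; θ: 2.3493 -1.2634 0.5270 ; w: 3.8816 -1.4553 -0.6636 ; eef: -0.3517 -0.1607 0.5042 ; τ: -4.6526 -5.4665 -0.4863
step 35 ; θ: 2.4062 -1.2851 0.5161 ; w: 3.7018 -1.4299 -0.7826 ; eef: -0.3497 -0.1631 0.5007 ; τ: -4.4554 -5.1064 -0.5947
step 36 ; θ: 2.4604 -1.3063 0.5035 ; w: 3.5179 -1.3948 -0.8829 ; eef: -0.3478 -0.1653 0.4974 ; τ: -4.2667 -4.7387 -0.6959
step 37 ; θ: 2.5118 -1.3269 0.4896 ; w: 3.3314 -1.3509 -0.9633 ; eef: -0.3458 -0.1673 0.4944 ; τ: -4.0881 -4.3721 -0.7899
step 38 ; θ: 2.5604 -1.3468 0.4746 ; w: 3.1442 -1.2994 -1.0236 ; eef: -0.3438 -0.1692 0.4916 ; τ: -3.9210 -4.0145 -0.8763
step 39 ; θ: 2.6062 -1.3658 0.4589 ; w: 2.9585 -1.2418 -1.0649 ; eef: -0.3418 -0.1710 0.4891 ; τ: -3.7663 -3.6722 -0.9551
step 40 ; θ: 2.6492 -1.3840 0.4427 ; w: 2.7762 -1.1797 -1.0892 ; eef: -0.3398 -0.1726 0.4867 ; τ: -3.6242 -3.3503 -1.0262
step 41 ; θ: 2.6896 -1.4012 0.4263 ; w: 2.5995 -1.1149 -1.0986 ; eef: -0.3378 -0.1742 0.4845 ; τ: -3.4948 -3.0521 -1.0898
step 42 ; θ: 2.7273 -1.4175 0.4098 ; w: 2.4299 -1.0488 -1.0960 ; eef: -0.3360 -0.1757 0.4825


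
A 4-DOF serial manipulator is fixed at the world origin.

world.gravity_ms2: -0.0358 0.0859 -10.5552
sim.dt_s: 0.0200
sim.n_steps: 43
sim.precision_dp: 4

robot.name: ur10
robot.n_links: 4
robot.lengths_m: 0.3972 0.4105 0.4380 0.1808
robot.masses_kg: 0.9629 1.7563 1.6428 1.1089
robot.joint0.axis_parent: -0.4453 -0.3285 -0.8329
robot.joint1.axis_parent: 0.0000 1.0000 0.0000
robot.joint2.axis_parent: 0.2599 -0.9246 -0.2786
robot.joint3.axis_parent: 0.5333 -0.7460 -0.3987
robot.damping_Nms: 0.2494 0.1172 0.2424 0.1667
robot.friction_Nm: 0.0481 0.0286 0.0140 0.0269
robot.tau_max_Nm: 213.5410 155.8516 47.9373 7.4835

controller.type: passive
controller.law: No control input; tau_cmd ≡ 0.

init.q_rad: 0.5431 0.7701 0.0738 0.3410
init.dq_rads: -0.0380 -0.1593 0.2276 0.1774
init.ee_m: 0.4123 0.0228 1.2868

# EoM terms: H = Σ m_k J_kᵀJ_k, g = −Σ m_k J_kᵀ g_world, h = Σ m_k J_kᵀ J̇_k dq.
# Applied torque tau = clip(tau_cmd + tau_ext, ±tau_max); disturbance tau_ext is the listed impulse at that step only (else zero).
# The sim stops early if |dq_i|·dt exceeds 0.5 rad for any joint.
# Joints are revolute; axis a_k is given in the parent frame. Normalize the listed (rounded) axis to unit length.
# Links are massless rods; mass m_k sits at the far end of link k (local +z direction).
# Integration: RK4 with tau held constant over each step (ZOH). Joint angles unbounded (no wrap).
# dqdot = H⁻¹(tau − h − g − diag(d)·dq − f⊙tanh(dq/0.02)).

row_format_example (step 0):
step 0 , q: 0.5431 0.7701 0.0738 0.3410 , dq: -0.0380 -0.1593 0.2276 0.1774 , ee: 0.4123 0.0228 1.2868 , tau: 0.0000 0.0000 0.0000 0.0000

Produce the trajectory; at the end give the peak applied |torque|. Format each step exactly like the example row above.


step 1 , q: 0.5513 0.7732 0.0802 0.3453 , dq: 0.8469 0.4652 0.4101 0.2641 , ee: 0.4074 0.0243 1.2881 , tau: 0.0000 0.0000 0.0000 0.0000
step 2 , q: 0.5766 0.7884 0.0898 0.3517 , dq: 1.6728 1.0351 0.5305 0.3764 , ee: 0.4029 0.0244 1.2870 , tau: 0.0000 0.0000 0.0000 0.0000
step 3 , q: 0.6177 0.8140 0.1006 0.3605 , dq: 2.4169 1.5124 0.5311 0.5004 , ee: 0.3986 0.0227 1.2837 , tau: 0.0000 0.0000 0.0000 0.0000
step 4 , q: 0.6724 0.8480 0.1100 0.3718 , dq: 3.0267 1.8600 0.3847 0.6349 , ee: 0.3945 0.0187 1.2784 , tau: 0.0000 0.0000 0.0000 0.0000
step 5 , q: 0.7374 0.8874 0.1152 0.3860 , dq: 3.4400 2.0596 0.1106 0.7874 , ee: 0.3905 0.0119 1.2712 , tau: 0.0000 0.0000 0.0000 0.0000
step 6 , q: 0.8085 0.9295 0.1141 0.4034 , dq: 3.6270 2.1304 -0.2243 0.9565 , ee: 0.3861 0.0016 1.2626 , tau: 0.0000 0.0000 0.0000 0.0000
step 7 , q: 0.8812 0.9721 0.1062 0.4244 , dq: 3.6166 2.1173 -0.5575 1.1460 , ee: 0.3811 -0.0123 1.2528 , tau: 0.0000 0.0000 0.0000 0.0000
step 8 , q: 0.9522 1.0140 0.0921 0.4493 , dq: 3.4716 2.0691 -0.8471 1.3450 , ee: 0.3753 -0.0298 1.2419 , tau: 0.0000 0.0000 0.0000 0.0000
step 9 , q: 1.0196 1.0548 0.0727 0.4782 , dq: 3.2535 2.0199 -1.0786 1.5415 , ee: 0.3688 -0.0503 1.2299 , tau: 0.0000 0.0000 0.0000 0.0000
step 10 , q: 1.0822 1.0949 0.0493 0.5109 , dq: 3.0053 1.9877 -1.2539 1.7260 , ee: 0.3614 -0.0737 1.2167 , tau: 0.0000 0.0000 0.0000 0.0000
step 11 , q: 1.1397 1.1345 0.0229 0.5471 , dq: 2.7523 1.9799 -1.3801 1.8918 , ee: 0.3532 -0.0996 1.2019 , tau: 0.0000 0.0000 0.0000 0.0000
step 12 , q: 1.1923 1.1743 -0.0056 0.5864 , dq: 2.5076 1.9990 -1.4641 2.0329 , ee: 0.3443 -0.1277 1.1853 , tau: 0.0000 0.0000 0.0000 0.0000
step 13 , q: 1.2401 1.2147 -0.0354 0.6282 , dq: 2.2767 2.0455 -1.5100 2.1429 , ee: 0.3348 -0.1578 1.1666 , tau: 0.0000 0.0000 0.0000 0.0000
step 14 , q: 1.2835 1.2563 -0.0658 0.6719 , dq: 2.0609 2.1195 -1.5194 2.2150 , ee: 0.3247 -0.1896 1.1456 , tau: 0.0000 0.0000 0.0000 0.0000
step 15 , q: 1.3227 1.2996 -0.0959 0.7165 , dq: 1.8595 2.2213 -1.4912 2.2420 , ee: 0.3141 -0.2231 1.1218 , tau: 0.0000 0.0000 0.0000 0.0000
step 16 , q: 1.3580 1.3453 -0.1252 0.7612 , dq: 1.6702 2.3517 -1.4224 2.2162 , ee: 0.3030 -0.2581 1.0951 , tau: 0.0000 0.0000 0.0000 0.0000
step 17 , q: 1.3895 1.3939 -0.1525 0.8047 , dq: 1.4903 2.5119 -1.3080 2.1295 , ee: 0.2916 -0.2944 1.0651 , tau: 0.0000 0.0000 0.0000 0.0000
step 18 , q: 1.4176 1.4460 -0.1771 0.8459 , dq: 1.3167 2.7033 -1.1416 1.9736 , ee: 0.2798 -0.3319 1.0316 , tau: 0.0000 0.0000 0.0000 0.0000
step 19 , q: 1.4422 1.5022 -0.1978 0.8832 , dq: 1.1461 2.9278 -0.9154 1.7396 , ee: 0.2676 -0.3704 0.9942 , tau: 0.0000 0.0000 0.0000 0.0000
step 20 , q: 1.4635 1.5633 -0.2133 0.9149 , dq: 0.9753 3.1871 -0.6209 1.4176 , ee: 0.2552 -0.4098 0.9526 , tau: 0.0000 0.0000 0.0000 0.0000
step 21 , q: 1.4812 1.6300 -0.2221 0.9392 , dq: 0.8012 3.4830 -0.2486 0.9958 , ee: 0.2425 -0.4498 0.9065 , tau: 0.0000 0.0000 0.0000 0.0000
step 22 , q: 1.4955 1.7029 -0.2227 0.9540 , dq: 0.6209 3.8164 0.2088 0.4615 , ee: 0.2296 -0.4901 0.8555 , tau: 0.0000 0.0000 0.0000 0.0000
step 23 , q: 1.5060 1.7829 -0.2132 0.9568 , dq: 0.4328 4.1863 0.7531 -0.1905 , ee: 0.2165 -0.5303 0.7993 , tau: 0.0000 0.0000 0.0000 0.0000
step 24 , q: 1.5127 1.8706 -0.1919 0.9457 , dq: 0.2345 4.5935 1.3863 -0.9497 , ee: 0.2033 -0.5697 0.7374 , tau: 0.0000 0.0000 0.0000 0.0000
step 25 , q: 1.5153 1.9668 -0.1572 0.9177 , dq: 0.0269 5.0332 2.1041 -1.8774 , ee: 0.1902 -0.6076 0.6694 , tau: 0.0000 0.0000 0.0000 0.0000
step 26 , q: 1.5138 2.0721 -0.1075 0.8695 , dq: -0.1838 5.4907 2.8663 -2.9689 , ee: 0.1772 -0.6430 0.5947 , tau: 0.0000 0.0000 0.0000 0.0000
step 27 , q: 1.5080 2.1864 -0.0427 0.7982 , dq: -0.3892 5.9378 3.5943 -4.1726 , ee: 0.1646 -0.6744 0.5127 , tau: 0.0000 0.0000 0.0000 0.0000
step 28 , q: 1.4983 2.3091 0.0351 0.7028 , dq: -0.5754 6.3215 4.1431 -5.3411 , ee: 0.1525 -0.6998 0.4229 , tau: 0.0000 0.0000 0.0000 0.0000
step 29 , q: 1.4852 2.4383 0.1205 0.5866 , dq: -0.7331 6.5690 4.3186 -6.2046 , ee: 0.1410 -0.7165 0.3249 , tau: 0.0000 0.0000 0.0000 0.0000
step 30 , q: 1.4691 2.5706 0.2043 0.4587 , dq: -0.8761 6.6186 3.9684 -6.4676 , ee: 0.1300 -0.7218 0.2190 , tau: 0.0000 0.0000 0.0000 0.0000
step 31 , q: 1.4500 2.7017 0.2757 0.3327 , dq: -1.0476 6.4581 3.0909 -6.0235 , ee: 0.1187 -0.7131 0.1066 , tau: 0.0000 0.0000 0.0000 0.0000
step 32 , q: 1.4266 2.8277 0.3253 0.2214 , dq: -1.3041 6.1170 1.8171 -5.0336 , ee: 0.1065 -0.6889 -0.0103 , tau: 0.0000 0.0000 0.0000 0.0000
step 33 , q: 1.3969 2.9453 0.3467 0.1331 , dq: -1.7015 5.6260 0.3000 -3.7770 , ee: 0.0928 -0.6483 -0.1292 , tau: 0.0000 0.0000 0.0000 0.0000
step 34 , q: 1.3572 3.0518 0.3365 0.0703 , dq: -2.3092 5.0020 -1.3307 -2.5179 , ee: 0.0768 -0.5905 -0.2474 , tau: 0.0000 0.0000 0.0000 0.0000
step 35 , q: 1.3023 3.1446 0.2935 0.0309 , dq: -3.2442 4.2479 -2.9636 -1.4888 , ee: 0.0577 -0.5144 -0.3612 , tau: 0.0000 0.0000 0.0000 0.0000
step 36 , q: 1.2239 3.2208 0.2188 0.0071 , dq: -4.7103 3.3476 -4.4753 -1.0131 , ee: 0.0336 -0.4189 -0.4660 , tau: 0.0000 0.0000 0.0000 0.0000
step 37 , q: 1.1098 3.2768 0.1150 -0.0171 , dq: -6.7366 2.1863 -5.9473 -1.6609 , ee: 0.0006 -0.3037 -0.5548 , tau: 0.0000 0.0000 0.0000 0.0000
step 38 , q: 0.9621 3.3057 -0.0240 -0.0703 , dq: -7.5006 0.6971 -8.1357 -3.8407 , ee: -0.0493 -0.1710 -0.6177 , tau: 0.0000 0.0000 0.0000 0.0000
step 39 , q: 0.8399 3.3107 -0.2121 -0.1649 , dq: -4.1971 0.1303 -10.3858 -5.1301 , ee: -0.1188 -0.0285 -0.6421 , tau: 0.0000 0.0000 0.0000 0.0000
step 40 , q: 0.7951 3.3245 -0.4195 -0.2544 , dq: -0.6361 1.4719 -9.8600 -3.5173 , ee: -0.1920 0.1120 -0.6272 , tau: 0.0000 0.0000 0.0000 0.0000
step 41 , q: 0.8014 3.3732 -0.5950 -0.3037 , dq: 1.0105 3.4064 -7.5263 -1.4875 , ee: -0.2566 0.2430 -0.5878 , tau: 0.0000 0.0000 0.0000 0.0000
step 42 , q: 0.8294 3.4596 -0.7180 -0.3188 , dq: 1.6925 5.1968 -4.7480 -0.1580 , ee: -0.3122 0.3634 -0.5367 , tau: 0.0000 0.0000 0.0000 0.0000
step 43 , q: 0.8668 3.5791 -0.7845 -0.3152 , dq: 2.0023 6.7012 -1.8934 0.4060 , ee: -0.3605 0.4743 -0.4811
max |tau| (N·m): 0.0000


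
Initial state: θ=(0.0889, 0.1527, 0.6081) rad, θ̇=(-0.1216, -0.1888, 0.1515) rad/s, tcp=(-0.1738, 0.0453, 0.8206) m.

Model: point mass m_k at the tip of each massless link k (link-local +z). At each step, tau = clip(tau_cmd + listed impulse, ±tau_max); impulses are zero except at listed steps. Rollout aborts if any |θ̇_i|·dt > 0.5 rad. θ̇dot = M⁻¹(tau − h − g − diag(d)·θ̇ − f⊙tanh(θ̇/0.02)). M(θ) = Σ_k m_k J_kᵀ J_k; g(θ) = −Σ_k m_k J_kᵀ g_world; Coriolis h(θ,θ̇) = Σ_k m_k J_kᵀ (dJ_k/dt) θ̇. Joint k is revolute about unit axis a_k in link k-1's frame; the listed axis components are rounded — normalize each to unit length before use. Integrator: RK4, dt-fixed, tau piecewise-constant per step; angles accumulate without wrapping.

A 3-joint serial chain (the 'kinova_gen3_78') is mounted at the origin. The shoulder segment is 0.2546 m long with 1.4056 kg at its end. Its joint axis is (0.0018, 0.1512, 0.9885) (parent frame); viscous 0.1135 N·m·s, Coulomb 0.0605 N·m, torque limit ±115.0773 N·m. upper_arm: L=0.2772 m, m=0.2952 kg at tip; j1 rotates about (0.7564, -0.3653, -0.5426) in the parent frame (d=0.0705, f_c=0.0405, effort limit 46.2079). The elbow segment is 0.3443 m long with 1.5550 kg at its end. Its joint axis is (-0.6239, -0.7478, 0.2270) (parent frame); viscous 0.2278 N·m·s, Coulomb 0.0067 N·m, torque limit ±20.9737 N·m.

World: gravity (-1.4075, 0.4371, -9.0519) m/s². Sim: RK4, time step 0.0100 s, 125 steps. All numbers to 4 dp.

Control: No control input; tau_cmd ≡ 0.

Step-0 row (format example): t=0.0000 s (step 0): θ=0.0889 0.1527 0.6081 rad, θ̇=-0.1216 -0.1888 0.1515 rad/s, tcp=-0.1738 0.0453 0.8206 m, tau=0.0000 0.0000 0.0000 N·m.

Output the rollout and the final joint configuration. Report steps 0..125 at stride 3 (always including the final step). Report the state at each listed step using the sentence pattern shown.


t=0.0300 s (step 3): θ=0.0959 0.1461 0.6251 rad, θ̇=0.4877 -0.2339 0.9322 rad/s, tcp=-0.1763 0.0491 0.8178 m, tau=0.0000 0.0000 0.0000 N·m.
t=0.0600 s (step 6): θ=0.1145 0.1390 0.6623 rad, θ̇=0.7062 -0.2348 1.5284 rad/s, tcp=-0.1827 0.0538 0.8114 m, tau=0.0000 0.0000 0.0000 N·m.
t=0.0900 s (step 9): θ=0.1357 0.1323 0.7158 rad, θ̇=0.6718 -0.2104 2.0254 rad/s, tcp=-0.1928 0.0594 0.8015 m, tau=0.0000 0.0000 0.0000 N·m.
t=0.1200 s (step 12): θ=0.1531 0.1268 0.7834 rad, θ̇=0.4610 -0.1446 2.4762 rad/s, tcp=-0.2066 0.0660 0.7875 m, tau=0.0000 0.0000 0.0000 N·m.
t=0.1500 s (step 15): θ=0.1622 0.1243 0.8643 rad, θ̇=0.1329 -0.0073 2.9188 rad/s, tcp=-0.2234 0.0735 0.7690 m, tau=0.0000 0.0000 0.0000 N·m.
t=0.1800 s (step 18): θ=0.1619 0.1262 0.9591 rad, θ̇=-0.1268 0.1238 3.4119 rad/s, tcp=-0.2426 0.0818 0.7451 m, tau=0.0000 0.0000 0.0000 N·m.
t=0.2100 s (step 21): θ=0.1539 0.1328 1.0691 rad, θ̇=-0.4207 0.3419 3.9241 rad/s, tcp=-0.2629 0.0907 0.7148 m, tau=0.0000 0.0000 0.0000 N·m.
t=0.2400 s (step 24): θ=0.1364 0.1483 1.1947 rad, θ̇=-0.7396 0.7209 4.4517 rad/s, tcp=-0.2829 0.1001 0.6773 m, tau=0.0000 0.0000 0.0000 N·m.
t=0.2700 s (step 27): θ=0.1102 0.1777 1.3364 rad, θ̇=-0.9956 1.2608 4.9978 rad/s, tcp=-0.3005 0.1096 0.6320 m, tau=0.0000 0.0000 0.0000 N·m.
t=0.3000 s (step 30): θ=0.0780 0.2252 1.4946 rad, θ̇=-1.1291 1.9169 5.5522 rad/s, tcp=-0.3129 0.1189 0.5788 m, tau=0.0000 0.0000 0.0000 N·m.
t=0.3300 s (step 33): θ=0.0436 0.2926 1.6694 rad, θ̇=-1.1450 2.5621 6.1004 rad/s, tcp=-0.3171 0.1274 0.5182 m, tau=0.0000 0.0000 0.0000 N·m.
t=0.3600 s (step 36): θ=0.0091 0.3764 1.8604 rad, θ̇=-1.1841 2.9520 6.6213 rad/s, tcp=-0.3101 0.1344 0.4523 m, tau=0.0000 0.0000 0.0000 N·m.
t=0.3900 s (step 39): θ=-0.0311 0.4645 2.0661 rad, θ̇=-1.5944 2.8356 7.0786 rad/s, tcp=-0.2896 0.1392 0.3836 m, tau=0.0000 0.0000 0.0000 N·m.
t=0.4200 s (step 42): θ=-0.0948 0.5426 2.2842 rad, θ̇=-2.8144 2.3578 7.4457 rad/s, tcp=-0.2553 0.1405 0.3157 m, tau=0.0000 0.0000 0.0000 N·m.
t=0.4500 s (step 45): θ=-0.2096 0.6113 2.5121 rad, θ̇=-4.9635 2.4367 7.7383 rad/s, tcp=-0.2089 0.1370 0.2520 m, tau=0.0000 0.0000 0.0000 N·m.
t=0.4800 s (step 48): θ=-0.3926 0.7114 2.7468 rad, θ̇=-7.0321 4.7610 7.8438 rad/s, tcp=-0.1545 0.1263 0.1962 m, tau=0.0000 0.0000 0.0000 N·m.
t=0.5100 s (step 51): θ=-0.6030 0.9265 2.9765 rad, θ̇=-6.3862 9.8177 7.3683 rad/s, tcp=-0.0994 0.1076 0.1512 m, tau=0.0000 0.0000 0.0000 N·m.
t=0.5400 s (step 54): θ=-0.7535 1.2911 3.1885 rad, θ̇=-3.5705 14.0990 6.8697 rad/s, tcp=-0.0487 0.0829 0.1165 m, tau=0.0000 0.0000 0.0000 N·m.
t=0.5700 s (step 57): θ=-0.8207 1.7502 3.3995 rad, θ̇=-1.0455 16.1650 7.4032 rad/s, tcp=-0.0030 0.0558 0.0864 m, tau=0.0000 0.0000 0.0000 N·m.
t=0.6000 s (step 60): θ=-0.8413 2.2276 3.6376 rad, θ̇=-1.2007 14.7795 8.3086 rad/s, tcp=0.0387 0.0353 0.0502 m, tau=0.0000 0.0000 0.0000 N·m.
t=0.6300 s (step 63): θ=-0.9354 2.5987 3.8854 rad, θ̇=-5.1729 9.8781 8.1779 rad/s, tcp=0.0763 0.0278 0.0065 m, tau=0.0000 0.0000 0.0000 N·m.
t=0.6600 s (step 66): θ=-1.1411 2.8283 4.1320 rad, θ̇=-8.3470 5.5718 8.3148 rad/s, tcp=0.1096 0.0248 -0.0405 m, tau=0.0000 0.0000 0.0000 N·m.
t=0.6900 s (step 69): θ=-1.4307 2.9384 4.3846 rad, θ̇=-10.9777 1.8014 8.4772 rad/s, tcp=0.1391 0.0242 -0.0904 m, tau=0.0000 0.0000 0.0000 N·m.
t=0.7200 s (step 72): θ=-1.8066 2.9337 4.6335 rad, θ̇=-14.2923 -2.2563 7.8919 rad/s, tcp=0.1650 0.0288 -0.1397 m, tau=0.0000 0.0000 0.0000 N·m.
t=0.7500 s (step 75): θ=-2.2978 2.7910 4.8307 rad, θ̇=-18.0553 -7.2674 4.5335 rad/s, tcp=0.1889 0.0437 -0.1783 m, tau=0.0000 0.0000 0.0000 N·m.
t=0.7800 s (step 78): θ=-2.7699 2.5596 4.8966 rad, θ̇=-11.4798 -6.6921 0.8564 rad/s, tcp=0.2176 0.0695 -0.1869 m, tau=0.0000 0.0000 0.0000 N·m.
t=0.8100 s (step 81): θ=-2.9953 2.4113 4.9310 rad, θ̇=-4.3594 -3.3851 1.7150 rad/s, tcp=0.2508 0.0953 -0.1799 m, tau=0.0000 0.0000 0.0000 N·m.
t=0.8400 s (step 84): θ=-3.0651 2.3460 5.0031 rad, θ̇=-0.6330 -1.0917 3.0712 rad/s, tcp=0.2836 0.1191 -0.1737 m, tau=0.0000 0.0000 0.0000 N·m.
t=0.8700 s (step 87): θ=-3.0478 2.3396 5.1116 rad, θ̇=1.5965 0.5674 4.0701 rad/s, tcp=0.3143 0.1416 -0.1703 m, tau=0.0000 0.0000 0.0000 N·m.
t=0.9000 s (step 90): θ=-2.9763 2.3762 5.2428 rad, θ̇=3.0729 1.8106 4.5884 rad/s, tcp=0.3414 0.1630 -0.1679 m, tau=0.0000 0.0000 0.0000 N·m.
t=0.9300 s (step 93): θ=-2.8702 2.4434 5.3806 rad, θ̇=3.8601 2.5570 4.4703 rad/s, tcp=0.3634 0.1831 -0.1651 m, tau=0.0000 0.0000 0.0000 N·m.
t=0.9600 s (step 96): θ=-2.7551 2.5208 5.5031 rad, θ̇=3.6248 2.4382 3.5862 rad/s, tcp=0.3789 0.2018 -0.1608 m, tau=0.0000 0.0000 0.0000 N·m.
t=0.9900 s (step 99): θ=-2.6610 2.5818 5.5921 rad, θ̇=2.5904 1.5597 2.3435 rad/s, tcp=0.3875 0.2189 -0.1558 m, tau=0.0000 0.0000 0.0000 N·m.
t=1.0200 s (step 102): θ=-2.5982 2.6148 5.6460 rad, θ̇=1.6764 0.7005 1.3045 rad/s, tcp=0.3900 0.2348 -0.1518 m, tau=0.0000 0.0000 0.0000 N·m.
t=1.0500 s (step 105): θ=-2.5552 2.6279 5.6734 rad, θ̇=1.2716 0.2403 0.5671 rad/s, tcp=0.3873 0.2494 -0.1500 m, tau=0.0000 0.0000 0.0000 N·m.
t=1.0800 s (step 108): θ=-2.5182 2.6323 5.6819 rad, θ̇=1.2345 0.0846 0.0248 rad/s, tcp=0.3798 0.2628 -0.1507 m, tau=0.0000 0.0000 0.0000 N·m.
t=1.1100 s (step 111): θ=-2.4790 2.6347 5.6761 rad, θ̇=1.3953 0.0901 -0.3989 rad/s, tcp=0.3679 0.2748 -0.1540 m, tau=0.0000 0.0000 0.0000 N·m.
t=1.1400 s (step 114): θ=-2.4340 2.6380 5.6586 rad, θ̇=1.6121 0.1265 -0.7649 rad/s, tcp=0.3518 0.2854 -0.1595 m, tau=0.0000 0.0000 0.0000 N·m.
t=1.1700 s (step 117): θ=-2.3822 2.6422 5.6307 rad, θ̇=1.8431 0.1518 -1.0846 rad/s, tcp=0.3315 0.2946 -0.1668 m, tau=0.0000 0.0000 0.0000 N·m.
t=1.2000 s (step 120): θ=-2.3234 2.6468 5.5940 rad, θ̇=2.0691 0.1460 -1.3562 rad/s, tcp=0.3073 0.3022 -0.1752 m, tau=0.0000 0.0000 0.0000 N·m.
t=1.2300 s (step 123): θ=-2.2582 2.6506 5.5499 rad, θ̇=2.2813 0.1021 -1.5707 rad/s, tcp=0.2795 0.3081 -0.1841 m, tau=0.0000 0.0000 0.0000 N·m.
t=1.2500 s (step 125): θ=-2.2112 2.6521 5.5174 rad, θ̇=2.4138 0.0526 -1.6752 rad/s, tcp=0.2591 0.3113 -0.1900 m.
final θ (rad): -2.2112 2.6521 5.5174


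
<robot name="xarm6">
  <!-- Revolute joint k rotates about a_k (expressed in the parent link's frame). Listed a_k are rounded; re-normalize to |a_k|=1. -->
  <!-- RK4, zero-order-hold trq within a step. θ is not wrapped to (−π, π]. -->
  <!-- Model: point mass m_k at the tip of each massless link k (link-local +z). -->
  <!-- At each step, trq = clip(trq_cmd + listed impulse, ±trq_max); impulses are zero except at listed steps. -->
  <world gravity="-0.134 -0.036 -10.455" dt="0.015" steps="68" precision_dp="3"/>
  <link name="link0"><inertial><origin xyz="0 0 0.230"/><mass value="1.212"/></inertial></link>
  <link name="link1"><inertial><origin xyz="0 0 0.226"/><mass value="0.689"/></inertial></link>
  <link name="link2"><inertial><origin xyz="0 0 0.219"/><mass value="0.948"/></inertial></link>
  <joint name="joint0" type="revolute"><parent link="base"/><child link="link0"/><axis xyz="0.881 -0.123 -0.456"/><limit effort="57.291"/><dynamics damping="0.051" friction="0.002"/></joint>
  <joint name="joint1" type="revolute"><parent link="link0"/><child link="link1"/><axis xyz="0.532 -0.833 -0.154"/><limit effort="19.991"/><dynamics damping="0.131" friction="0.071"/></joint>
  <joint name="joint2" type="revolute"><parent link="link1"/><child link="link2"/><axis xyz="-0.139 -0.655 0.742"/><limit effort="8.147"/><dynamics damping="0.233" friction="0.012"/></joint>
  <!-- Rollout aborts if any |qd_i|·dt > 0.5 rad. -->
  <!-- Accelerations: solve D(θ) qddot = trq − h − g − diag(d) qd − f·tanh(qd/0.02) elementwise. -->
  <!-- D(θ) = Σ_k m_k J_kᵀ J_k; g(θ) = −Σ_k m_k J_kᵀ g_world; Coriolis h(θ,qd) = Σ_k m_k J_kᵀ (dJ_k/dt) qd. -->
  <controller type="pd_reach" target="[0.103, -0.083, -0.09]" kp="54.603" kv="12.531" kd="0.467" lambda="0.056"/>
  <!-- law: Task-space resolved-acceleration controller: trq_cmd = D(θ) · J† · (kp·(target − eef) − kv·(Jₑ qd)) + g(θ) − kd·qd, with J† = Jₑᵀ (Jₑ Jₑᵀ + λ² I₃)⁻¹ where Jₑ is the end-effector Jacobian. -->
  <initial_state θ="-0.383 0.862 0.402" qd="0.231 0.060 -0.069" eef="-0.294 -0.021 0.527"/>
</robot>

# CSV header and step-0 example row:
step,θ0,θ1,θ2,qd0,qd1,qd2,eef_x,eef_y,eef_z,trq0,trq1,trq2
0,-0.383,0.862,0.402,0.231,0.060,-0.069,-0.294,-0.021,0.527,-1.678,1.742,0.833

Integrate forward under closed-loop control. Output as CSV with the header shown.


step,θ0,θ1,θ2,qd0,qd1,qd2,eef_x,eef_y,eef_z,trq0,trq1,trq2
1,-0.384,0.869,0.401,-0.359,0.821,-0.071,-0.296,-0.022,0.525,-1.304,0.451,0.475
2,-0.393,0.885,0.402,-0.791,1.312,0.206,-0.298,-0.023,0.521,-1.104,-0.457,0.080
3,-0.407,0.908,0.405,-1.179,1.757,0.258,-0.303,-0.024,0.515,-1.083,-1.126,-0.121
4,-0.428,0.937,0.410,-1.529,2.096,0.409,-0.307,-0.024,0.507,-1.149,-1.605,-0.318
5,-0.453,0.970,0.417,-1.892,2.420,0.466,-0.313,-0.025,0.497,-1.308,-1.960,-0.426
6,-0.485,1.009,0.425,-2.280,2.707,0.570,-0.318,-0.025,0.486,-1.529,-2.216,-0.529
7,-0.522,1.052,0.433,-2.723,2.995,0.651,-0.323,-0.025,0.474,-1.815,-2.403,-0.597
8,-0.567,1.099,0.444,-3.239,3.276,0.770,-0.328,-0.025,0.461,-2.155,-2.536,-0.665
9,-0.620,1.150,0.456,-3.854,3.563,0.913,-0.332,-0.025,0.446,-2.543,-2.629,-0.728
10,-0.683,1.206,0.471,-4.588,3.849,1.113,-0.335,-0.025,0.431,-2.950,-2.689,-0.805
11,-0.758,1.266,0.489,-5.460,4.129,1.380,-0.337,-0.026,0.414,-3.317,-2.725,-0.899
12,-0.848,1.330,0.512,-6.469,4.385,1.732,-0.337,-0.026,0.396,-3.519,-2.739,-1.020
13,-0.953,1.398,0.541,-7.580,4.595,2.158,-0.334,-0.028,0.379,-3.345,-2.731,-1.163
14,-1.075,1.468,0.576,-8.699,4.733,2.608,-0.329,-0.030,0.361,-2.528,-2.685,-1.302
15,-1.213,1.539,0.618,-9.656,4.780,2.976,-0.320,-0.032,0.345,-0.908,-2.577,-1.388
16,-1.362,1.611,0.664,-10.240,4.734,3.142,-0.308,-0.036,0.330,1.302,-2.395,-1.372
17,-1.516,1.680,0.711,-10.301,4.603,3.065,-0.293,-0.040,0.318,3.500,-2.176,-1.250
18,-1.667,1.748,0.756,-9.848,4.404,2.823,-0.275,-0.044,0.309,5.106,-1.982,-1.082
19,-1.809,1.812,0.796,-9.029,4.160,2.530,-0.256,-0.048,0.301,5.922,-1.856,-0.928
20,-1.937,1.872,0.833,-8.032,3.898,2.261,-0.238,-0.052,0.295,6.073,-1.803,-0.817
21,-2.050,1.928,0.865,-7.006,3.638,2.043,-0.219,-0.055,0.289,5.795,-1.809,-0.751
22,-2.148,1.981,0.895,-6.041,3.393,1.876,-0.201,-0.059,0.284,5.289,-1.856,-0.720
23,-2.232,2.030,0.922,-5.180,3.171,1.752,-0.185,-0.063,0.279,4.696,-1.931,-0.714
24,-2.304,2.076,0.948,-4.435,2.973,1.658,-0.169,-0.068,0.273,4.095,-2.026,-0.725
25,-2.366,2.120,0.972,-3.803,2.799,1.587,-0.154,-0.072,0.268,3.528,-2.135,-0.745
26,-2.419,2.161,0.995,-3.272,2.645,1.532,-0.140,-0.077,0.262,3.015,-2.254,-0.771
27,-2.465,2.199,1.018,-2.828,2.510,1.488,-0.127,-0.082,0.256,2.559,-2.380,-0.801
28,-2.504,2.236,1.040,-2.458,2.389,1.452,-0.115,-0.087,0.250,2.159,-2.509,-0.833
29,-2.539,2.271,1.062,-2.148,2.280,1.423,-0.104,-0.093,0.243,1.809,-2.641,-0.865
30,-2.569,2.304,1.083,-1.888,2.181,1.398,-0.093,-0.098,0.237,1.504,-2.771,-0.897
31,-2.596,2.336,1.104,-1.668,2.089,1.376,-0.084,-0.104,0.230,1.237,-2.900,-0.928
32,-2.619,2.367,1.124,-1.482,2.004,1.357,-0.074,-0.109,0.223,1.002,-3.026,-0.957
33,-2.640,2.397,1.144,-1.323,1.923,1.340,-0.065,-0.114,0.216,0.795,-3.148,-0.985
34,-2.659,2.425,1.164,-1.186,1.846,1.325,-0.057,-0.119,0.209,0.612,-3.264,-1.011
35,-2.676,2.452,1.184,-1.067,1.772,1.311,-0.050,-0.124,0.202,0.448,-3.376,-1.035
36,-2.691,2.478,1.204,-0.963,1.701,1.298,-0.042,-0.129,0.194,0.301,-3.481,-1.056
37,-2.705,2.503,1.223,-0.870,1.631,1.285,-0.036,-0.134,0.187,0.168,-3.580,-1.076
38,-2.718,2.527,1.242,-0.788,1.564,1.273,-0.029,-0.139,0.180,0.049,-3.674,-1.093
39,-2.729,2.550,1.261,-0.714,1.497,1.262,-0.023,-0.143,0.172,-0.060,-3.760,-1.108
40,-2.739,2.572,1.280,-0.647,1.433,1.251,-0.018,-0.147,0.165,-0.158,-3.841,-1.121
41,-2.748,2.593,1.299,-0.585,1.369,1.241,-0.013,-0.151,0.158,-0.248,-3.916,-1.131
42,-2.757,2.613,1.317,-0.529,1.307,1.230,-0.008,-0.155,0.151,-0.330,-3.985,-1.140
43,-2.764,2.632,1.336,-0.476,1.246,1.220,-0.003,-0.158,0.144,-0.404,-4.048,-1.146
44,-2.771,2.650,1.354,-0.427,1.187,1.210,0.001,-0.162,0.137,-0.472,-4.106,-1.151
45,-2.777,2.668,1.372,-0.381,1.129,1.199,0.004,-0.165,0.130,-0.534,-4.159,-1.154
46,-2.783,2.684,1.390,-0.338,1.072,1.189,0.008,-0.167,0.124,-0.591,-4.208,-1.156
47,-2.787,2.700,1.408,-0.297,1.017,1.179,0.011,-0.170,0.117,-0.642,-4.251,-1.155
48,-2.791,2.715,1.425,-0.259,0.964,1.169,0.014,-0.173,0.111,-0.689,-4.291,-1.154
49,-2.795,2.729,1.443,-0.222,0.912,1.159,0.017,-0.175,0.105,-0.731,-4.327,-1.151
50,-2.798,2.742,1.460,-0.187,0.861,1.149,0.020,-0.177,0.098,-0.769,-4.359,-1.147
51,-2.801,2.755,1.477,-0.154,0.813,1.139,0.022,-0.179,0.092,-0.802,-4.389,-1.142
52,-2.803,2.766,1.495,-0.123,0.766,1.129,0.025,-0.181,0.087,-0.832,-4.415,-1.136
53,-2.804,2.778,1.511,-0.093,0.721,1.119,0.027,-0.182,0.081,-0.859,-4.438,-1.129
54,-2.806,2.788,1.528,-0.064,0.678,1.109,0.029,-0.184,0.076,-0.882,-4.460,-1.121
55,-2.806,2.798,1.545,-0.038,0.637,1.099,0.030,-0.185,0.070,-0.903,-4.479,-1.112
56,-2.807,2.807,1.561,-0.012,0.598,1.088,0.032,-0.186,0.065,-0.920,-4.496,-1.103
57,-2.807,2.816,1.577,0.011,0.560,1.078,0.034,-0.187,0.060,-0.934,-4.511,-1.093
58,-2.806,2.824,1.594,0.033,0.524,1.068,0.035,-0.188,0.055,-0.946,-4.525,-1.082
59,-2.806,2.832,1.609,0.054,0.491,1.058,0.036,-0.188,0.051,-0.955,-4.537,-1.071
60,-2.805,2.839,1.625,0.073,0.458,1.048,0.038,-0.189,0.046,-0.962,-4.548,-1.060
61,-2.804,2.845,1.641,0.092,0.428,1.038,0.039,-0.189,0.041,-0.966,-4.558,-1.048
62,-2.802,2.851,1.656,0.109,0.399,1.028,0.040,-0.190,0.037,-0.970,-4.567,-1.036
63,-2.800,2.857,1.672,0.125,0.372,1.017,0.041,-0.190,0.033,-0.971,-4.575,-1.023
64,-2.798,2.863,1.687,0.140,0.346,1.007,0.042,-0.190,0.029,-0.970,-4.582,-1.010
65,-2.796,2.868,1.702,0.153,0.322,0.997,0.043,-0.190,0.025,-0.968,-4.589,-0.997
66,-2.794,2.872,1.717,0.166,0.299,0.987,0.044,-0.190,0.021,-0.965,-4.595,-0.984
67,-2.791,2.877,1.732,0.178,0.278,0.976,0.044,-0.190,0.018,-0.960,-4.600,-0.970
68,-2.788,2.881,1.746,0.188,0.258,0.966,0.045,-0.189,0.014,,,
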